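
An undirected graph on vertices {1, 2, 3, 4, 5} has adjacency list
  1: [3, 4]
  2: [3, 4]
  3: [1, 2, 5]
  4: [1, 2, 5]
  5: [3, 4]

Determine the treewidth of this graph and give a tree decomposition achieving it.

Treewidth 2.
Bags: B1 = {3, 4, 5}  B2 = {1, 3, 4}  B3 = {2, 3, 4}
Tree: B1–B2, B2–B3

Each bag holds 3 vertices, so the decomposition has width 2, which upper-bounds the treewidth. The edges 5–4–1–3–5 form a cycle, so G is not a tree and its treewidth is at least 2. Hence tw(G) = 2 exactly.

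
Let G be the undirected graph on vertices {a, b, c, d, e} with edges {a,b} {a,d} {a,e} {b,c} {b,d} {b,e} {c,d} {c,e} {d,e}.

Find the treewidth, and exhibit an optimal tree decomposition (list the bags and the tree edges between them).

Treewidth 3.
One optimal decomposition is:
Bags: B1 = {a, b, d, e}  B2 = {b, c, d, e}
Tree: B1–B2

Each bag holds 4 vertices, so the decomposition has width 3, which upper-bounds the treewidth. For the lower bound, the 4 vertices {b, c, d, e} are pairwise adjacent, and any tree decomposition puts a clique entirely inside one bag — forcing width ≥ 3. The upper and lower bounds meet at 3, so that is the treewidth.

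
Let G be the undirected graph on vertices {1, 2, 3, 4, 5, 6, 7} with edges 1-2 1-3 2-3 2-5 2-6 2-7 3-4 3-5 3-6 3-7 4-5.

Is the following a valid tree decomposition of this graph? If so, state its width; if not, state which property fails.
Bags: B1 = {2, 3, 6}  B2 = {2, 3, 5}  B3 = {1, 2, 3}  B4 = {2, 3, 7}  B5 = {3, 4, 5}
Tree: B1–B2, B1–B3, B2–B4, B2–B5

Yes; width 2.

Checking the three conditions: (i) the bags cover all of {1, 2, 3, 4, 5, 6, 7}; (ii) for each edge, some bag contains both endpoints; (iii) the bags containing any fixed vertex form a subtree. All hold, so the decomposition is valid with width 3 − 1 = 2.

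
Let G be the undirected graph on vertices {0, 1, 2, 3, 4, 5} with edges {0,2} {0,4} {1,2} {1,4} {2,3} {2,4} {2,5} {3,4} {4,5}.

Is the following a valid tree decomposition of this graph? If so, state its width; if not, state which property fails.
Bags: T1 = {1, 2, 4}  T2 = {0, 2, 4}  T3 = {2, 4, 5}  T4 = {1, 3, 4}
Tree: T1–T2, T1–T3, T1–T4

No — edge (2,3) lies in no bag.

A tree decomposition must satisfy three properties: every vertex lies in some bag; for every edge, both endpoints lie together in some bag; and for every vertex, the bags containing it form a connected subtree. Here edge (2,3) lies in no bag, so the decomposition is invalid.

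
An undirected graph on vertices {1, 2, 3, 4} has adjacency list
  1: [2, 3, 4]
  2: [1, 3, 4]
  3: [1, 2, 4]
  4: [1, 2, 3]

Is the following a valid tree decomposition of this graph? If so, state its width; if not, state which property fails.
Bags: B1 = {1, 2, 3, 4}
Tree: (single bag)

Checking the three conditions: (i) the bags cover all of {1, 2, 3, 4}; (ii) for each edge, some bag contains both endpoints; (iii) the bags containing any fixed vertex form a subtree. All hold, so the decomposition is valid with width 4 − 1 = 3.

Yes; width 3.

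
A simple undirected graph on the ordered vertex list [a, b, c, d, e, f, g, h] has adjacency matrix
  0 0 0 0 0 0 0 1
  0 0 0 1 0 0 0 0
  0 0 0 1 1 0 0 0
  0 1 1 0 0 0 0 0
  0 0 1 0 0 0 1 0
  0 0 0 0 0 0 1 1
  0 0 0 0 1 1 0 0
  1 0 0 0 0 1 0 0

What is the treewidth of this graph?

A width-1 tree decomposition is:
Bags: B1 = {b, d}  B2 = {c, d}  B3 = {c, e}  B4 = {e, g}  B5 = {f, g}  B6 = {f, h}  B7 = {a, h}
Tree: B1–B2, B2–B3, B3–B4, B4–B5, B5–B6, B6–B7
Every bag has size at most 2, so the width is 2 − 1 = 1 and tw(G) ≤ 1. Since G has at least one edge (e.g. b–d), it is not an edgeless graph, so tw(G) ≥ 1. Therefore the treewidth is 1.

1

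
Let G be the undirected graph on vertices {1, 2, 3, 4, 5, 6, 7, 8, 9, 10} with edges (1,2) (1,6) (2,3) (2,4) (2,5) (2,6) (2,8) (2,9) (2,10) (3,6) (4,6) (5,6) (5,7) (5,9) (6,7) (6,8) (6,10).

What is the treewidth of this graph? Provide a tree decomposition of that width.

Treewidth 2.
One optimal decomposition is:
Bags: B1 = {2, 3, 6}  B2 = {2, 5, 6}  B3 = {5, 6, 7}  B4 = {2, 4, 6}  B5 = {2, 6, 10}  B6 = {1, 2, 6}  B7 = {2, 5, 9}  B8 = {2, 6, 8}
Tree: B1–B2, B2–B3, B1–B4, B2–B5, B5–B6, B2–B7, B6–B8

The largest bag has 3 vertices, giving width 2; this decomposition certifies tw(G) ≤ 2. On the other hand G contains the 3-clique {2, 5, 9}. A clique must lie in a single bag of any decomposition, so no decomposition can have width below 2. Hence tw(G) = 2 exactly.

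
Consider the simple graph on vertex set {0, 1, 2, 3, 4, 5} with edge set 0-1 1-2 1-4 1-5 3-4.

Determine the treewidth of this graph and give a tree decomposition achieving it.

The largest bag has 2 vertices, giving width 1; this decomposition certifies tw(G) ≤ 1. Since G has at least one edge (e.g. 1–4), it is not an edgeless graph, so tw(G) ≥ 1. The upper and lower bounds meet at 1, so that is the treewidth.

Treewidth 1.
Bags: B1 = {1, 4}  B2 = {3, 4}  B3 = {1, 2}  B4 = {0, 1}  B5 = {1, 5}
Tree: B1–B2, B1–B3, B1–B4, B4–B5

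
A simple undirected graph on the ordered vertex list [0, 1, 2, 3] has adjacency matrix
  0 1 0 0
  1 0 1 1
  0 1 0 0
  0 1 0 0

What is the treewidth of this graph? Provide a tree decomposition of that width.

Every bag has size at most 2, so the width is 2 − 1 = 1 and tw(G) ≤ 1. G has an edge, so its treewidth is at least 1. Therefore the treewidth is 1.

Treewidth 1.
Bags: B1 = {1, 3}  B2 = {0, 1}  B3 = {1, 2}
Tree: B1–B2, B1–B3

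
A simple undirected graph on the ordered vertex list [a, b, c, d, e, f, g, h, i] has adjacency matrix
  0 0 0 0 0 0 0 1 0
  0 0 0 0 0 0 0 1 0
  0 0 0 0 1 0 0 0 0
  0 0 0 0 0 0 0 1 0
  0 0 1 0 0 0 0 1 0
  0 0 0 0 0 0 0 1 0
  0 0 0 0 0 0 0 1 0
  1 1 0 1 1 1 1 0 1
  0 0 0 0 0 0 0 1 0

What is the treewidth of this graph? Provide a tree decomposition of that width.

Treewidth 1.
One such decomposition:
Bags: B1 = {h, i}  B2 = {e, h}  B3 = {b, h}  B4 = {c, e}  B5 = {a, h}  B6 = {f, h}  B7 = {g, h}  B8 = {d, h}
Tree: B1–B2, B1–B3, B2–B4, B2–B5, B1–B6, B2–B7, B5–B8

Each bag holds 2 vertices, so the decomposition has width 1, which upper-bounds the treewidth. Since G has at least one edge (e.g. i–h), it is not an edgeless graph, so tw(G) ≥ 1. The upper and lower bounds meet at 1, so that is the treewidth.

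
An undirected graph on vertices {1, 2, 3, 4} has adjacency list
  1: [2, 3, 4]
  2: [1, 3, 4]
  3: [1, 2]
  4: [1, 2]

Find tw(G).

A width-2 tree decomposition is:
Bags: B1 = {1, 2, 4}  B2 = {1, 2, 3}
Tree: B1–B2
Every bag has size at most 3, so the width is 3 − 1 = 2 and tw(G) ≤ 2. For the lower bound, the 3 vertices {1, 2, 3} are pairwise adjacent, and any tree decomposition puts a clique entirely inside one bag — forcing width ≥ 2. Combining the bounds, tw(G) = 2.

2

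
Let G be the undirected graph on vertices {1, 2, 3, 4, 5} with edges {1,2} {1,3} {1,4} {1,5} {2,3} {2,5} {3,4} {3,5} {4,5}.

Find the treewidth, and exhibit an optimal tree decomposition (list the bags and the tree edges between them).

Treewidth 3.
One optimal decomposition is:
Bags: B1 = {1, 2, 3, 5}  B2 = {1, 3, 4, 5}
Tree: B1–B2

The largest bag has 4 vertices, giving width 3; this decomposition certifies tw(G) ≤ 3. Conversely, {1, 2, 3, 5} is a clique of size 4, and the vertices of any clique must share a bag in every tree decomposition; so some bag has ≥ 4 vertices and tw(G) ≥ 3. The upper and lower bounds meet at 3, so that is the treewidth.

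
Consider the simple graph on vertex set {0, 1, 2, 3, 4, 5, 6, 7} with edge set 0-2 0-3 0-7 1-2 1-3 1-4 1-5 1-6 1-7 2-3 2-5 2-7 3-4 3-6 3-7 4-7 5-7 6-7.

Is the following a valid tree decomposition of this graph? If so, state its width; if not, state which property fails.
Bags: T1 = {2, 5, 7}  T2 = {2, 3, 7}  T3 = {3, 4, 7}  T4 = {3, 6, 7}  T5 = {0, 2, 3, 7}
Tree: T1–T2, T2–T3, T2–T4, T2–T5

No — vertex 1 appears in no bag.

A tree decomposition must satisfy three properties: every vertex lies in some bag; for every edge, both endpoints lie together in some bag; and for every vertex, the bags containing it form a connected subtree. Here vertex 1 appears in no bag, so the decomposition is invalid.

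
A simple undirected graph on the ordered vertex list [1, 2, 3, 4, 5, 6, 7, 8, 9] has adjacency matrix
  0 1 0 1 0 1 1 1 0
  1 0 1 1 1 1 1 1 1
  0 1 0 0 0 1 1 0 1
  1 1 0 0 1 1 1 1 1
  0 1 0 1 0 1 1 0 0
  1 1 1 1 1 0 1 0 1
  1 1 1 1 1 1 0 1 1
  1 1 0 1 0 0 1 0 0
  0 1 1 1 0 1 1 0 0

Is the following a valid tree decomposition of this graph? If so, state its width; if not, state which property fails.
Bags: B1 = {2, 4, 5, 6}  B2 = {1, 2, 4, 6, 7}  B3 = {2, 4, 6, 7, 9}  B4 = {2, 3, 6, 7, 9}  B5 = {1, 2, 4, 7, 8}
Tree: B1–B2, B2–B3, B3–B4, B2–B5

A tree decomposition must satisfy three properties: every vertex lies in some bag; for every edge, both endpoints lie together in some bag; and for every vertex, the bags containing it form a connected subtree. Here edge (7,5) lies in no bag, so the decomposition is invalid.

No — edge (7,5) lies in no bag.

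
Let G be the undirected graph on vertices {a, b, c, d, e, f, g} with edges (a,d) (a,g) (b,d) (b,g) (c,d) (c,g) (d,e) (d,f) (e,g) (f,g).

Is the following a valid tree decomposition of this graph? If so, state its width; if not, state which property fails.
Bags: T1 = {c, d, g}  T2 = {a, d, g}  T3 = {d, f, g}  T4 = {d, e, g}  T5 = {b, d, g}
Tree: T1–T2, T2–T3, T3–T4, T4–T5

Yes; width 2.

Every vertex of G appears in some bag (union = {a, b, c, d, e, f, g}); every edge is covered by a bag; and for each vertex v the set of bags containing v is connected in the bag tree. The decomposition is therefore valid. The largest bag has 3 vertices, so the width is 2.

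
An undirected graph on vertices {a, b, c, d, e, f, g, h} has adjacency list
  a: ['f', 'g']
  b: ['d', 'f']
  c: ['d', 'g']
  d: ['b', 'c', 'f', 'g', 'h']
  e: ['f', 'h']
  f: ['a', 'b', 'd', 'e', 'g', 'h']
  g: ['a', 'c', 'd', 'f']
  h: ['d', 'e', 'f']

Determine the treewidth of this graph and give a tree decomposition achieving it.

Treewidth 2.
Bags: B1 = {d, f, g}  B2 = {d, f, h}  B3 = {a, f, g}  B4 = {e, f, h}  B5 = {c, d, g}  B6 = {b, d, f}
Tree: B1–B2, B1–B3, B2–B4, B1–B5, B2–B6

Every bag has size at most 3, so the width is 3 − 1 = 2 and tw(G) ≤ 2. Conversely, {c, d, g} is a clique of size 3, and the vertices of any clique must share a bag in every tree decomposition; so some bag has ≥ 3 vertices and tw(G) ≥ 2. Hence tw(G) = 2 exactly.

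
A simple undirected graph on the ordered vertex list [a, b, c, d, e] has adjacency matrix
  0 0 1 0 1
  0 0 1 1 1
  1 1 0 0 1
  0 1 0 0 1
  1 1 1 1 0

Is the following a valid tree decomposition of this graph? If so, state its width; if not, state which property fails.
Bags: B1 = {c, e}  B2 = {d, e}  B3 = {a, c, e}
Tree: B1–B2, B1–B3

No — vertex b appears in no bag.

A tree decomposition must satisfy three properties: every vertex lies in some bag; for every edge, both endpoints lie together in some bag; and for every vertex, the bags containing it form a connected subtree. Here vertex b appears in no bag, so the decomposition is invalid.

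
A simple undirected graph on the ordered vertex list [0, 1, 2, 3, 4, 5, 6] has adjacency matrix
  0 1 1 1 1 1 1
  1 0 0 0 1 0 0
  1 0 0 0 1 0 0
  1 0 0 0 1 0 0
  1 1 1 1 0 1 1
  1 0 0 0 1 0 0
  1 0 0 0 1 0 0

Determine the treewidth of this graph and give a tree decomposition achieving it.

The largest bag has 3 vertices, giving width 2; this decomposition certifies tw(G) ≤ 2. On the other hand G contains the 3-clique {0, 1, 4}. A clique must lie in a single bag of any decomposition, so no decomposition can have width below 2. Hence tw(G) = 2 exactly.

Treewidth 2.
One optimal decomposition is:
Bags: B1 = {0, 2, 4}  B2 = {0, 1, 4}  B3 = {0, 4, 6}  B4 = {0, 3, 4}  B5 = {0, 4, 5}
Tree: B1–B2, B1–B3, B1–B4, B4–B5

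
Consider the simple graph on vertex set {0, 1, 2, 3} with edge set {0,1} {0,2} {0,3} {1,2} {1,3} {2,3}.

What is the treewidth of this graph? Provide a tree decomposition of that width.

Treewidth 3.
Bags: B1 = {0, 1, 2, 3}
Tree: (single bag)

A single bag containing all 4 vertices is trivially a valid decomposition of width 3. Conversely, {0, 1, 2, 3} is a clique of size 4, and the vertices of any clique must share a bag in every tree decomposition; so some bag has ≥ 4 vertices and tw(G) ≥ 3. Hence tw(G) = 3 exactly.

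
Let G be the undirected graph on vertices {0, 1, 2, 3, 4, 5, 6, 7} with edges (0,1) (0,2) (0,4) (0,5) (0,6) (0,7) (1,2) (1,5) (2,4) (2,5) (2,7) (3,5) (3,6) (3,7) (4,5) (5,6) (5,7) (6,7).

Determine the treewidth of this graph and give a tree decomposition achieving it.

Every bag has size at most 4, so the width is 4 − 1 = 3 and tw(G) ≤ 3. Conversely, {0, 1, 2, 5} is a clique of size 4, and the vertices of any clique must share a bag in every tree decomposition; so some bag has ≥ 4 vertices and tw(G) ≥ 3. Therefore the treewidth is 3.

Treewidth 3.
One such decomposition:
Bags: B1 = {0, 2, 5, 7}  B2 = {0, 5, 6, 7}  B3 = {0, 2, 4, 5}  B4 = {3, 5, 6, 7}  B5 = {0, 1, 2, 5}
Tree: B1–B2, B1–B3, B2–B4, B3–B5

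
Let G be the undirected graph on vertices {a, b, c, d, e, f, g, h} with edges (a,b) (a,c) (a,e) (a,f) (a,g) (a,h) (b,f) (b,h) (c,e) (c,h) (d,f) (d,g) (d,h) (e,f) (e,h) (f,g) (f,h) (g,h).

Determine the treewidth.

3

A width-3 tree decomposition is:
Bags: B1 = {d, f, g, h}  B2 = {a, f, g, h}  B3 = {a, b, f, h}  B4 = {a, e, f, h}  B5 = {a, c, e, h}
Tree: B1–B2, B2–B3, B2–B4, B4–B5
The largest bag has 4 vertices, giving width 3; this decomposition certifies tw(G) ≤ 3. Conversely, {a, c, e, h} is a clique of size 4, and the vertices of any clique must share a bag in every tree decomposition; so some bag has ≥ 4 vertices and tw(G) ≥ 3. The upper and lower bounds meet at 3, so that is the treewidth.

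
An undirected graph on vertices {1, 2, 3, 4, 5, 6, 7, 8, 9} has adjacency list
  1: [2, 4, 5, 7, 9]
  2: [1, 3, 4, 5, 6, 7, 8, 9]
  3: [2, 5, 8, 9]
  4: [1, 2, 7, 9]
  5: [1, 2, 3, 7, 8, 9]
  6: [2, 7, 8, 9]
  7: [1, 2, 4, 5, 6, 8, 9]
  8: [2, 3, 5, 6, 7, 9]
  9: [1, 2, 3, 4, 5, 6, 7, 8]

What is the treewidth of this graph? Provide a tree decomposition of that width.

Every bag has size at most 5, so the width is 5 − 1 = 4 and tw(G) ≤ 4. On the other hand G contains the 5-clique {2, 3, 5, 8, 9}. A clique must lie in a single bag of any decomposition, so no decomposition can have width below 4. Hence tw(G) = 4 exactly.

Treewidth 4.
One such decomposition:
Bags: B1 = {1, 2, 5, 7, 9}  B2 = {2, 5, 7, 8, 9}  B3 = {2, 6, 7, 8, 9}  B4 = {2, 3, 5, 8, 9}  B5 = {1, 2, 4, 7, 9}
Tree: B1–B2, B2–B3, B2–B4, B1–B5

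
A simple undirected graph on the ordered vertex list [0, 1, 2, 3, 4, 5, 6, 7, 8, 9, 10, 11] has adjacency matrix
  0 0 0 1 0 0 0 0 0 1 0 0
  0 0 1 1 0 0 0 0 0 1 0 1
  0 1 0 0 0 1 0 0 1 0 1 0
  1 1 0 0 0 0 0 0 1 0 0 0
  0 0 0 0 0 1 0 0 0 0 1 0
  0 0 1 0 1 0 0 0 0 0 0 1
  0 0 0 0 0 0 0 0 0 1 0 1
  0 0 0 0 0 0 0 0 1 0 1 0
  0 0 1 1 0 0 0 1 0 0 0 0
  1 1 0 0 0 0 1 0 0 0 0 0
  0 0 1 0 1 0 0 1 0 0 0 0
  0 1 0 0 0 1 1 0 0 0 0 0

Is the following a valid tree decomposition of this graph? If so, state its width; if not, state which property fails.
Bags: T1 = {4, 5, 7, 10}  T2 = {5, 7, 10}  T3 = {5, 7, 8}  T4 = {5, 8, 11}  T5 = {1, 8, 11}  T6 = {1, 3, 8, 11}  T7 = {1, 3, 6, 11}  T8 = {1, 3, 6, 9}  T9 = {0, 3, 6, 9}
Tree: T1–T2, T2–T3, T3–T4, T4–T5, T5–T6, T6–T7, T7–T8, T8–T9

No — vertex 2 appears in no bag.

A tree decomposition must satisfy three properties: every vertex lies in some bag; for every edge, both endpoints lie together in some bag; and for every vertex, the bags containing it form a connected subtree. Here vertex 2 appears in no bag, so the decomposition is invalid.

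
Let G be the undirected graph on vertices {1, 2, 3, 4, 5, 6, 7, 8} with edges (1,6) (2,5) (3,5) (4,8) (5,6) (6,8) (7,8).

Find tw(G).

A width-1 tree decomposition is:
Bags: B1 = {6, 8}  B2 = {1, 6}  B3 = {7, 8}  B4 = {4, 8}  B5 = {5, 6}  B6 = {3, 5}  B7 = {2, 5}
Tree: B1–B2, B1–B3, B3–B4, B2–B5, B5–B6, B6–B7
Each bag holds 2 vertices, so the decomposition has width 1, which upper-bounds the treewidth. Since G has at least one edge (e.g. 6–8), it is not an edgeless graph, so tw(G) ≥ 1. Combining the bounds, tw(G) = 1.

1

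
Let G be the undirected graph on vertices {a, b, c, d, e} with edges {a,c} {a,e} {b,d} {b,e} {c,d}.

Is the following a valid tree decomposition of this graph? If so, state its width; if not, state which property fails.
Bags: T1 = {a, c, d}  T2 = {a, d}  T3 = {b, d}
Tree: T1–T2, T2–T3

A tree decomposition must satisfy three properties: every vertex lies in some bag; for every edge, both endpoints lie together in some bag; and for every vertex, the bags containing it form a connected subtree. Here vertex e appears in no bag, so the decomposition is invalid.

No — vertex e appears in no bag.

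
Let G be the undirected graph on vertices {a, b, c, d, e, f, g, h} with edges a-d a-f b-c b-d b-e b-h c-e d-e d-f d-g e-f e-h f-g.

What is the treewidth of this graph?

A width-2 tree decomposition is:
Bags: B1 = {d, e, f}  B2 = {b, d, e}  B3 = {b, e, h}  B4 = {d, f, g}  B5 = {b, c, e}  B6 = {a, d, f}
Tree: B1–B2, B2–B3, B1–B4, B3–B5, B1–B6
Every bag has size at most 3, so the width is 3 − 1 = 2 and tw(G) ≤ 2. Conversely, {d, f, g} is a clique of size 3, and the vertices of any clique must share a bag in every tree decomposition; so some bag has ≥ 3 vertices and tw(G) ≥ 2. The upper and lower bounds meet at 2, so that is the treewidth.

2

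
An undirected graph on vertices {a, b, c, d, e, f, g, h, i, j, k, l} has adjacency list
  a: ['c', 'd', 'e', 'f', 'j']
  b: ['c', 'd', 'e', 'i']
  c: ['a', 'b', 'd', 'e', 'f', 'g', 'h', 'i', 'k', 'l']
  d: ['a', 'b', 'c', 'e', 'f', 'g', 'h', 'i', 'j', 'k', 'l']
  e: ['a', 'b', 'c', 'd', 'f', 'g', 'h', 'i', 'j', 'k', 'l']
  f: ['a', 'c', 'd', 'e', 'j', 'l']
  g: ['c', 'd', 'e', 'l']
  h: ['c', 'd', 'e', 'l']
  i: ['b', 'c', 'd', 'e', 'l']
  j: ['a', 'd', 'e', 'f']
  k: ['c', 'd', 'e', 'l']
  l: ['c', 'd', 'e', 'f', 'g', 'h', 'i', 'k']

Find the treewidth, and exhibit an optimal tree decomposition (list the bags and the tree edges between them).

Treewidth 4.
Bags: B1 = {c, d, e, k, l}  B2 = {c, d, e, f, l}  B3 = {c, d, e, g, l}  B4 = {c, d, e, h, l}  B5 = {c, d, e, i, l}  B6 = {a, c, d, e, f}  B7 = {a, d, e, f, j}  B8 = {b, c, d, e, i}
Tree: B1–B2, B1–B3, B2–B4, B3–B5, B2–B6, B6–B7, B5–B8

The largest bag has 5 vertices, giving width 4; this decomposition certifies tw(G) ≤ 4. For the lower bound, the 5 vertices {a, d, e, f, j} are pairwise adjacent, and any tree decomposition puts a clique entirely inside one bag — forcing width ≥ 4. Combining the bounds, tw(G) = 4.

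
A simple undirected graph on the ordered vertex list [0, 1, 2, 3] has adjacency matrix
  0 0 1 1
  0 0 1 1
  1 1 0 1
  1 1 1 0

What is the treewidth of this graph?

A width-2 tree decomposition is:
Bags: B1 = {0, 2, 3}  B2 = {1, 2, 3}
Tree: B1–B2
Every bag has size at most 3, so the width is 3 − 1 = 2 and tw(G) ≤ 2. For the lower bound, the 3 vertices {0, 2, 3} are pairwise adjacent, and any tree decomposition puts a clique entirely inside one bag — forcing width ≥ 2. The upper and lower bounds meet at 2, so that is the treewidth.

2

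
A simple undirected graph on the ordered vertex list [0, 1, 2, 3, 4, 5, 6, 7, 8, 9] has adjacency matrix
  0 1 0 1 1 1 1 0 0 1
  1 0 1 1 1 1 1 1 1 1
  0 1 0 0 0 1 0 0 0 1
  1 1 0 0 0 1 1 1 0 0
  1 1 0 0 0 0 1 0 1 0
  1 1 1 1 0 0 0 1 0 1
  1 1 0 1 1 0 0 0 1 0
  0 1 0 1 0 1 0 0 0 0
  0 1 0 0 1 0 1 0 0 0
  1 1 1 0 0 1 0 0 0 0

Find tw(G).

A width-3 tree decomposition is:
Bags: B1 = {0, 1, 3, 5}  B2 = {0, 1, 5, 9}  B3 = {0, 1, 3, 6}  B4 = {1, 2, 5, 9}  B5 = {0, 1, 4, 6}  B6 = {1, 4, 6, 8}  B7 = {1, 3, 5, 7}
Tree: B1–B2, B1–B3, B2–B4, B3–B5, B5–B6, B1–B7
Every bag has size at most 4, so the width is 4 − 1 = 3 and tw(G) ≤ 3. For the lower bound, the 4 vertices {0, 1, 5, 9} are pairwise adjacent, and any tree decomposition puts a clique entirely inside one bag — forcing width ≥ 3. Combining the bounds, tw(G) = 3.

3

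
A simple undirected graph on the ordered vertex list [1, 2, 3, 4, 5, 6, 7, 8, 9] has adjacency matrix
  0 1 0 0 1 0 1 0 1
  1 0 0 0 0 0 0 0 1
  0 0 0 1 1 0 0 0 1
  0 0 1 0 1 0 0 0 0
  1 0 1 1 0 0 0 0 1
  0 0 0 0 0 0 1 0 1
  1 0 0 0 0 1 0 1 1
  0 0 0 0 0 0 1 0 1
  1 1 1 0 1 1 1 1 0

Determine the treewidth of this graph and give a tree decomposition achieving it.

Every bag has size at most 3, so the width is 3 − 1 = 2 and tw(G) ≤ 2. For the lower bound, the 3 vertices {7, 8, 9} are pairwise adjacent, and any tree decomposition puts a clique entirely inside one bag — forcing width ≥ 2. The upper and lower bounds meet at 2, so that is the treewidth.

Treewidth 2.
One such decomposition:
Bags: B1 = {1, 7, 9}  B2 = {1, 5, 9}  B3 = {3, 5, 9}  B4 = {7, 8, 9}  B5 = {3, 4, 5}  B6 = {6, 7, 9}  B7 = {1, 2, 9}
Tree: B1–B2, B2–B3, B1–B4, B3–B5, B1–B6, B1–B7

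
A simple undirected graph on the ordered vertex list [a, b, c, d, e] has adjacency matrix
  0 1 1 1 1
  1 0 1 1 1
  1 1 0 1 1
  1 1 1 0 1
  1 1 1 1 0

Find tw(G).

4

A width-4 tree decomposition is:
Bags: B1 = {a, b, c, d, e}
Tree: (single bag)
A single bag containing all 5 vertices is trivially a valid decomposition of width 4. On the other hand G contains the 5-clique {a, b, c, d, e}. A clique must lie in a single bag of any decomposition, so no decomposition can have width below 4. Combining the bounds, tw(G) = 4.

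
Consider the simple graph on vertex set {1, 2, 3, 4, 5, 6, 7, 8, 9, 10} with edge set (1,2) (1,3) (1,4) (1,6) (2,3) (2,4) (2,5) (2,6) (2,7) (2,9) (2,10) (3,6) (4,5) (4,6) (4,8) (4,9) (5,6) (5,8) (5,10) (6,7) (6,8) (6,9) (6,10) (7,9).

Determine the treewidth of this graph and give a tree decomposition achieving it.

The largest bag has 4 vertices, giving width 3; this decomposition certifies tw(G) ≤ 3. On the other hand G contains the 4-clique {4, 5, 6, 8}. A clique must lie in a single bag of any decomposition, so no decomposition can have width below 3. Combining the bounds, tw(G) = 3.

Treewidth 3.
One such decomposition:
Bags: B1 = {2, 4, 6, 9}  B2 = {2, 4, 5, 6}  B3 = {1, 2, 4, 6}  B4 = {1, 2, 3, 6}  B5 = {4, 5, 6, 8}  B6 = {2, 5, 6, 10}  B7 = {2, 6, 7, 9}
Tree: B1–B2, B1–B3, B3–B4, B2–B5, B2–B6, B1–B7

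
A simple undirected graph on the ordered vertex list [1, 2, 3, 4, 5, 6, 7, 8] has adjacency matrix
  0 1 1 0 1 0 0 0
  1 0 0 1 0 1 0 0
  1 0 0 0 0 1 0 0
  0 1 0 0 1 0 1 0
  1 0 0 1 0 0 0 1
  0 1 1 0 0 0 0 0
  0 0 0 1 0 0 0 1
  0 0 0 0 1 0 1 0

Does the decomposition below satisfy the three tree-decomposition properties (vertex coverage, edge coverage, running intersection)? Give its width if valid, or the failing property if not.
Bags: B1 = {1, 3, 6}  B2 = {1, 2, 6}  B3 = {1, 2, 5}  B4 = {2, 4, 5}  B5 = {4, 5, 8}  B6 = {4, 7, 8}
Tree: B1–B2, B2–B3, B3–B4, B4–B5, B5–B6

Checking the three conditions: (i) the bags cover all of {1, 2, 3, 4, 5, 6, 7, 8}; (ii) for each edge, some bag contains both endpoints; (iii) the bags containing any fixed vertex form a subtree. All hold, so the decomposition is valid with width 3 − 1 = 2.

Yes; width 2.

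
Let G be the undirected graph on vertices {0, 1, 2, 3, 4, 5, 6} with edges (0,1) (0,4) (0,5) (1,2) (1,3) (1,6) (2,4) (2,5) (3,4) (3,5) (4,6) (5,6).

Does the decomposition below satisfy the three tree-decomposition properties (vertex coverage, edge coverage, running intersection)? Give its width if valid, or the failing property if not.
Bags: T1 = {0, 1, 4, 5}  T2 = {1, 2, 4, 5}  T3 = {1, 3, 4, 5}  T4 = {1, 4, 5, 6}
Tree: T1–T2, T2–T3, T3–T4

Every vertex of G appears in some bag (union = {0, 1, 2, 3, 4, 5, 6}); every edge is covered by a bag; and for each vertex v the set of bags containing v is connected in the bag tree. The decomposition is therefore valid. The largest bag has 4 vertices, so the width is 3.

Yes; width 3.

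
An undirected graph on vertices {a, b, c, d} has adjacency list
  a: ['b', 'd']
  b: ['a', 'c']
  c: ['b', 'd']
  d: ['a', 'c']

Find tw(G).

2

A width-2 tree decomposition is:
Bags: B1 = {a, c, d}  B2 = {a, b, c}
Tree: B1–B2
The largest bag has 3 vertices, giving width 2; this decomposition certifies tw(G) ≤ 2. The edges c–d–a–b–c form a cycle, so G is not a tree and its treewidth is at least 2. Combining the bounds, tw(G) = 2.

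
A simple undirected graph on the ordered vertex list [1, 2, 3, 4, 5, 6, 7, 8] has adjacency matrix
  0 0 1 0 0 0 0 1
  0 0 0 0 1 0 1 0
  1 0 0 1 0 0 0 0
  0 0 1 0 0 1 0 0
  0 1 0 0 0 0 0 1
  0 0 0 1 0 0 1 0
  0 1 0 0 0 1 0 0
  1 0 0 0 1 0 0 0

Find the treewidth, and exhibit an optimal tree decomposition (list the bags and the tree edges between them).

The largest bag has 3 vertices, giving width 2; this decomposition certifies tw(G) ≤ 2. The edges 2–5–8–1–3–4–6–7–2 form a cycle, so G is not a tree and its treewidth is at least 2. Therefore the treewidth is 2.

Treewidth 2.
One optimal decomposition is:
Bags: B1 = {2, 5, 8}  B2 = {1, 2, 8}  B3 = {1, 2, 3}  B4 = {2, 3, 4}  B5 = {2, 4, 6}  B6 = {2, 6, 7}
Tree: B1–B2, B2–B3, B3–B4, B4–B5, B5–B6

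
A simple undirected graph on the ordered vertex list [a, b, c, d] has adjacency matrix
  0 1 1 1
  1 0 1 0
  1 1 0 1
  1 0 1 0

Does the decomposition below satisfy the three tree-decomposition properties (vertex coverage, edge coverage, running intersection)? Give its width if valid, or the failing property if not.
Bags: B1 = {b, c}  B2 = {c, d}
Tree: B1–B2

A tree decomposition must satisfy three properties: every vertex lies in some bag; for every edge, both endpoints lie together in some bag; and for every vertex, the bags containing it form a connected subtree. Here vertex a appears in no bag, so the decomposition is invalid.

No — vertex a appears in no bag.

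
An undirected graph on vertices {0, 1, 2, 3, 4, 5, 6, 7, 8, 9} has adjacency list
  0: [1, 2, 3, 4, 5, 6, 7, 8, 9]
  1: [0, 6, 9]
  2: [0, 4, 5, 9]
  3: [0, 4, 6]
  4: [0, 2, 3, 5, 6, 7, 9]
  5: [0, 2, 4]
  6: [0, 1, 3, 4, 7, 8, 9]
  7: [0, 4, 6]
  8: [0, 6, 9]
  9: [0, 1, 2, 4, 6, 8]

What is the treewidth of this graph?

3

A width-3 tree decomposition is:
Bags: B1 = {0, 2, 4, 9}  B2 = {0, 4, 6, 9}  B3 = {0, 6, 8, 9}  B4 = {0, 4, 6, 7}  B5 = {0, 1, 6, 9}  B6 = {0, 2, 4, 5}  B7 = {0, 3, 4, 6}
Tree: B1–B2, B2–B3, B2–B4, B2–B5, B1–B6, B4–B7
Every bag has size at most 4, so the width is 4 − 1 = 3 and tw(G) ≤ 3. Conversely, {0, 6, 8, 9} is a clique of size 4, and the vertices of any clique must share a bag in every tree decomposition; so some bag has ≥ 4 vertices and tw(G) ≥ 3. Therefore the treewidth is 3.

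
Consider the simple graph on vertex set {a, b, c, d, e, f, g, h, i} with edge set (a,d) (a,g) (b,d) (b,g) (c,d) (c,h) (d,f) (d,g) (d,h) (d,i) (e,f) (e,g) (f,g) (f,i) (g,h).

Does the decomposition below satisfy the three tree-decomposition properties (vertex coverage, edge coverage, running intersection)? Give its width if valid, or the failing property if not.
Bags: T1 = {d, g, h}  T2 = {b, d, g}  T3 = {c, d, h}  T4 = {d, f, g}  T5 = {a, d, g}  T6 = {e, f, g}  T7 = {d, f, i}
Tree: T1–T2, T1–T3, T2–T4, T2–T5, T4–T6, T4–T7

Yes; width 2.

Checking the three conditions: (i) the bags cover all of {a, b, c, d, e, f, g, h, i}; (ii) for each edge, some bag contains both endpoints; (iii) the bags containing any fixed vertex form a subtree. All hold, so the decomposition is valid with width 3 − 1 = 2.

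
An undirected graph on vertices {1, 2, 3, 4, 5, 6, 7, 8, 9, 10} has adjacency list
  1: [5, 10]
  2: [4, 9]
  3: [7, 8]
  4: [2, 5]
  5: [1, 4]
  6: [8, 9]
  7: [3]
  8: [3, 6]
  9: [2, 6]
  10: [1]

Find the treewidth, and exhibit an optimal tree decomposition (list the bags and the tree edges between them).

Treewidth 1.
One such decomposition:
Bags: B1 = {1, 10}  B2 = {1, 5}  B3 = {4, 5}  B4 = {2, 4}  B5 = {2, 9}  B6 = {6, 9}  B7 = {6, 8}  B8 = {3, 8}  B9 = {3, 7}
Tree: B1–B2, B2–B3, B3–B4, B4–B5, B5–B6, B6–B7, B7–B8, B8–B9

Each bag holds 2 vertices, so the decomposition has width 1, which upper-bounds the treewidth. Any graph with an edge has treewidth ≥ 1, and G has the edge 10–1. The upper and lower bounds meet at 1, so that is the treewidth.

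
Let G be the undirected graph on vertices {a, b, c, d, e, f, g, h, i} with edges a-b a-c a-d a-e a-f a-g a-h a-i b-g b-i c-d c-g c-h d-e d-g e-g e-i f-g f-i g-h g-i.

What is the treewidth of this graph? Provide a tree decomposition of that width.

Each bag holds 4 vertices, so the decomposition has width 3, which upper-bounds the treewidth. On the other hand G contains the 4-clique {a, d, e, g}. A clique must lie in a single bag of any decomposition, so no decomposition can have width below 3. Therefore the treewidth is 3.

Treewidth 3.
Bags: B1 = {a, e, g, i}  B2 = {a, d, e, g}  B3 = {a, c, d, g}  B4 = {a, b, g, i}  B5 = {a, c, g, h}  B6 = {a, f, g, i}
Tree: B1–B2, B2–B3, B1–B4, B3–B5, B1–B6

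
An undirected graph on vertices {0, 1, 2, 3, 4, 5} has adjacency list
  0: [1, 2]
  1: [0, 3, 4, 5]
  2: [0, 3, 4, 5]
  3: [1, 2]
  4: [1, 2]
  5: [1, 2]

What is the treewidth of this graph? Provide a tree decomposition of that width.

Treewidth 2.
One optimal decomposition is:
Bags: B1 = {1, 2, 4}  B2 = {0, 1, 2}  B3 = {1, 2, 5}  B4 = {1, 2, 3}
Tree: B1–B2, B2–B3, B3–B4

Each bag holds 3 vertices, so the decomposition has width 2, which upper-bounds the treewidth. For the lower bound, G contains the cycle 4–2–0–1–4, so G is not a forest; only forests have treewidth ≤ 1, hence tw(G) ≥ 2. Therefore the treewidth is 2.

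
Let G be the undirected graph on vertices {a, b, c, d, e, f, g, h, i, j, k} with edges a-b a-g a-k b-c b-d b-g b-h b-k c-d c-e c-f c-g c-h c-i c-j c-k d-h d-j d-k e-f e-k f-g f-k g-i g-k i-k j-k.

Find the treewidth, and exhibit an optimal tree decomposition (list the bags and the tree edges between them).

Treewidth 3.
Bags: B1 = {c, g, i, k}  B2 = {b, c, g, k}  B3 = {c, f, g, k}  B4 = {b, c, d, k}  B5 = {c, e, f, k}  B6 = {a, b, g, k}  B7 = {b, c, d, h}  B8 = {c, d, j, k}
Tree: B1–B2, B1–B3, B2–B4, B3–B5, B2–B6, B4–B7, B4–B8

The largest bag has 4 vertices, giving width 3; this decomposition certifies tw(G) ≤ 3. For the lower bound, the 4 vertices {b, c, d, h} are pairwise adjacent, and any tree decomposition puts a clique entirely inside one bag — forcing width ≥ 3. Combining the bounds, tw(G) = 3.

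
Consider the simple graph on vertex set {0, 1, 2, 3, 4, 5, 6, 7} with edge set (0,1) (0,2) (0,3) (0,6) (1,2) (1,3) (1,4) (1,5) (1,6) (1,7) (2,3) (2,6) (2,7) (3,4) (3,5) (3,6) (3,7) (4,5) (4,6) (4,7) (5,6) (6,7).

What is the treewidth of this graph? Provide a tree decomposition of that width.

Treewidth 4.
Bags: B1 = {1, 2, 3, 6, 7}  B2 = {1, 3, 4, 6, 7}  B3 = {0, 1, 2, 3, 6}  B4 = {1, 3, 4, 5, 6}
Tree: B1–B2, B1–B3, B2–B4

The largest bag has 5 vertices, giving width 4; this decomposition certifies tw(G) ≤ 4. On the other hand G contains the 5-clique {0, 1, 2, 3, 6}. A clique must lie in a single bag of any decomposition, so no decomposition can have width below 4. Hence tw(G) = 4 exactly.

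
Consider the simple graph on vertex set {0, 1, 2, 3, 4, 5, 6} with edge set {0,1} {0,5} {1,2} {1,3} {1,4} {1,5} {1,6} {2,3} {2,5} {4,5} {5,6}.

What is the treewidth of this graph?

2

A width-2 tree decomposition is:
Bags: B1 = {1, 2, 5}  B2 = {1, 5, 6}  B3 = {0, 1, 5}  B4 = {1, 2, 3}  B5 = {1, 4, 5}
Tree: B1–B2, B1–B3, B1–B4, B1–B5
Each bag holds 3 vertices, so the decomposition has width 2, which upper-bounds the treewidth. For the lower bound, the 3 vertices {1, 2, 3} are pairwise adjacent, and any tree decomposition puts a clique entirely inside one bag — forcing width ≥ 2. The upper and lower bounds meet at 2, so that is the treewidth.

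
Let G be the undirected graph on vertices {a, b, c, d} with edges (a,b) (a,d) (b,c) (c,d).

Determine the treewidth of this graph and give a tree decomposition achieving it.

Each bag holds 3 vertices, so the decomposition has width 2, which upper-bounds the treewidth. Since c–b–a–d–c is a cycle in G, G is not acyclic. Forests are exactly the graphs of treewidth ≤ 1, so tw(G) ≥ 2. Combining the bounds, tw(G) = 2.

Treewidth 2.
One optimal decomposition is:
Bags: B1 = {a, b, c}  B2 = {a, c, d}
Tree: B1–B2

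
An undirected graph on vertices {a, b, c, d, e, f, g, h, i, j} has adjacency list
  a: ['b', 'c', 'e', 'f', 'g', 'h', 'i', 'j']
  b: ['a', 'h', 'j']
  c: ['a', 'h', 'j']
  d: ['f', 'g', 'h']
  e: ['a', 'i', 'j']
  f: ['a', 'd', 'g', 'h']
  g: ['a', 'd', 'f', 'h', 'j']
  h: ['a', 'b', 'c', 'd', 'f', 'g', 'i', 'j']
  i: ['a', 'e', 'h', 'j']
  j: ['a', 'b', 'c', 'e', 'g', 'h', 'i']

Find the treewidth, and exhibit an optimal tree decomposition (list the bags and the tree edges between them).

Treewidth 3.
One such decomposition:
Bags: B1 = {a, h, i, j}  B2 = {a, e, i, j}  B3 = {a, g, h, j}  B4 = {a, f, g, h}  B5 = {a, c, h, j}  B6 = {a, b, h, j}  B7 = {d, f, g, h}
Tree: B1–B2, B1–B3, B3–B4, B3–B5, B5–B6, B4–B7

The largest bag has 4 vertices, giving width 3; this decomposition certifies tw(G) ≤ 3. For the lower bound, the 4 vertices {a, e, i, j} are pairwise adjacent, and any tree decomposition puts a clique entirely inside one bag — forcing width ≥ 3. Hence tw(G) = 3 exactly.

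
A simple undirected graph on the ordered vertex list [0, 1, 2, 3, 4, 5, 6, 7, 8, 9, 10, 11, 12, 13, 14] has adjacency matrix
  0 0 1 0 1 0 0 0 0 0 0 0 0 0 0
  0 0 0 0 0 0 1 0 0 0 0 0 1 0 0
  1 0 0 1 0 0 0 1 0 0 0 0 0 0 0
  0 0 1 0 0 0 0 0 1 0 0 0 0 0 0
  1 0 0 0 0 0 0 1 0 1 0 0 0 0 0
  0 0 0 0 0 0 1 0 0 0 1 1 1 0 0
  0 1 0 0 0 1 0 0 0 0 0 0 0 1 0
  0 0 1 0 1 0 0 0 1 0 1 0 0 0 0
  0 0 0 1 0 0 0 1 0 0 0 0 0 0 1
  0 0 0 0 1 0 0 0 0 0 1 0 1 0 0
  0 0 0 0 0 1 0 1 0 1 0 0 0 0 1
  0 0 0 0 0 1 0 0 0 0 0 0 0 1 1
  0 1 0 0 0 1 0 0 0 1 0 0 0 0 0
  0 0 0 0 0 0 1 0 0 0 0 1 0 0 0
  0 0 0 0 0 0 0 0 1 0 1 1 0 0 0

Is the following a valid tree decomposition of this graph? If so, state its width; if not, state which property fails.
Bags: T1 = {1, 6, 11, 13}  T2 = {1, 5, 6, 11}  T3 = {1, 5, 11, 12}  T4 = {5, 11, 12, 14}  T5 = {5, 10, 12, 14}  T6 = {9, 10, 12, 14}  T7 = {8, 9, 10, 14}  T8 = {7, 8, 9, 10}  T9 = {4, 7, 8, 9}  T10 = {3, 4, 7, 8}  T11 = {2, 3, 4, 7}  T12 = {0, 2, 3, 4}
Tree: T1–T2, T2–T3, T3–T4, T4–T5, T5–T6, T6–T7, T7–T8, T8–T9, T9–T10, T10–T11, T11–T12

Yes; width 3.

Checking the three conditions: (i) the bags cover all of {0, 1, 2, 3, 4, 5, 6, 7, 8, 9, 10, 11, 12, 13, 14}; (ii) for each edge, some bag contains both endpoints; (iii) the bags containing any fixed vertex form a subtree. All hold, so the decomposition is valid with width 4 − 1 = 3.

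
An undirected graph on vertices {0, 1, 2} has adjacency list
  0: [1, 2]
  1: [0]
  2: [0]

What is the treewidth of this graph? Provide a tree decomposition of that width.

Each bag holds 2 vertices, so the decomposition has width 1, which upper-bounds the treewidth. Any graph with an edge has treewidth ≥ 1, and G has the edge 0–2. Combining the bounds, tw(G) = 1.

Treewidth 1.
One such decomposition:
Bags: B1 = {0, 2}  B2 = {0, 1}
Tree: B1–B2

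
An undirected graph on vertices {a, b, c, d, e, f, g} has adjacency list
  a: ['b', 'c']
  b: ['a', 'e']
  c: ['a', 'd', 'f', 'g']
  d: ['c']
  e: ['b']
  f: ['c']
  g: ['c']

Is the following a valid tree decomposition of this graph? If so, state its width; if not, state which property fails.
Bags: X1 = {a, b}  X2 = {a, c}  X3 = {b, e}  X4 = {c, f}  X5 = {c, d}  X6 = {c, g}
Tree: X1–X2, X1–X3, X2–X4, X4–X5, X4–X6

Yes; width 1.

Checking the three conditions: (i) the bags cover all of {a, b, c, d, e, f, g}; (ii) for each edge, some bag contains both endpoints; (iii) the bags containing any fixed vertex form a subtree. All hold, so the decomposition is valid with width 2 − 1 = 1.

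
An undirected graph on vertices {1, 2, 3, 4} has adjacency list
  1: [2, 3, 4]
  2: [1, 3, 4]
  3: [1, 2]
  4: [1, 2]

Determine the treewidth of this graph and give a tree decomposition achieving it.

Every bag has size at most 3, so the width is 3 − 1 = 2 and tw(G) ≤ 2. For the lower bound, the 3 vertices {1, 2, 3} are pairwise adjacent, and any tree decomposition puts a clique entirely inside one bag — forcing width ≥ 2. Hence tw(G) = 2 exactly.

Treewidth 2.
One such decomposition:
Bags: B1 = {1, 2, 4}  B2 = {1, 2, 3}
Tree: B1–B2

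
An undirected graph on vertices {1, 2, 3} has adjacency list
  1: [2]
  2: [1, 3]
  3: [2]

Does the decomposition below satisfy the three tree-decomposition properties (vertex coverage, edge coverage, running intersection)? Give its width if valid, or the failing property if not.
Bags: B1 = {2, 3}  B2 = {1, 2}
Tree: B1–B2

Yes; width 1.

Vertex coverage: the bags together contain {1, 2, 3}, the full vertex set. Edge coverage: each edge of G has both endpoints in at least one bag. Running intersection: for every vertex, the bags containing it form a connected subtree. All three properties hold, so this is a valid tree decomposition of width max|bag| − 1 = 1, and hence tw(G) ≤ 1.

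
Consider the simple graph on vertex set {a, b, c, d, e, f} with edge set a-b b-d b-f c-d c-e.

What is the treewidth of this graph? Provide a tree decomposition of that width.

Each bag holds 2 vertices, so the decomposition has width 1, which upper-bounds the treewidth. Any graph with an edge has treewidth ≥ 1, and G has the edge f–b. Combining the bounds, tw(G) = 1.

Treewidth 1.
Bags: B1 = {b, f}  B2 = {b, d}  B3 = {a, b}  B4 = {c, d}  B5 = {c, e}
Tree: B1–B2, B2–B3, B2–B4, B4–B5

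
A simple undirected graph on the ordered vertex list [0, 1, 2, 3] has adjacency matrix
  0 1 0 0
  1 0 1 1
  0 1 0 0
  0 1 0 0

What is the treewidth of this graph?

A width-1 tree decomposition is:
Bags: B1 = {1, 2}  B2 = {1, 3}  B3 = {0, 1}
Tree: B1–B2, B2–B3
Each bag holds 2 vertices, so the decomposition has width 1, which upper-bounds the treewidth. Since G has at least one edge (e.g. 1–2), it is not an edgeless graph, so tw(G) ≥ 1. Hence tw(G) = 1 exactly.

1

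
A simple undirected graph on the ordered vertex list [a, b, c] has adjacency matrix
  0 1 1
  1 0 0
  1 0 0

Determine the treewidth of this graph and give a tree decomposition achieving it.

Each bag holds 2 vertices, so the decomposition has width 1, which upper-bounds the treewidth. Since G has at least one edge (e.g. c–a), it is not an edgeless graph, so tw(G) ≥ 1. Therefore the treewidth is 1.

Treewidth 1.
Bags: B1 = {a, c}  B2 = {a, b}
Tree: B1–B2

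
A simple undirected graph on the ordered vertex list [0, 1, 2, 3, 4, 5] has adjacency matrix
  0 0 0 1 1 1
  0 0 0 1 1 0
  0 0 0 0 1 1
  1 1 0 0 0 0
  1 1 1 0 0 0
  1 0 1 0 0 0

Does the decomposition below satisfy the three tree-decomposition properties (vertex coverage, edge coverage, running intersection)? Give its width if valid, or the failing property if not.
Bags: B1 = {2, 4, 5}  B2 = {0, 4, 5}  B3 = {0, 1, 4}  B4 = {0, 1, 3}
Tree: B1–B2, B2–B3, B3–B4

Yes; width 2.

Vertex coverage: the bags together contain {0, 1, 2, 3, 4, 5}, the full vertex set. Edge coverage: each edge of G has both endpoints in at least one bag. Running intersection: for every vertex, the bags containing it form a connected subtree. All three properties hold, so this is a valid tree decomposition of width max|bag| − 1 = 2, and hence tw(G) ≤ 2.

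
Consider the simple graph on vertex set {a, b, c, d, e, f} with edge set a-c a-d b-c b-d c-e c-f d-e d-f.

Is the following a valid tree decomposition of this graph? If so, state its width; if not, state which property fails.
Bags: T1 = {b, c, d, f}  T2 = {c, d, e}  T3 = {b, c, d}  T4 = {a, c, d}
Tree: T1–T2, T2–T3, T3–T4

A tree decomposition must satisfy three properties: every vertex lies in some bag; for every edge, both endpoints lie together in some bag; and for every vertex, the bags containing it form a connected subtree. Here bags containing vertex b are not connected in the tree, so the decomposition is invalid.

No — bags containing vertex b are not connected in the tree.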